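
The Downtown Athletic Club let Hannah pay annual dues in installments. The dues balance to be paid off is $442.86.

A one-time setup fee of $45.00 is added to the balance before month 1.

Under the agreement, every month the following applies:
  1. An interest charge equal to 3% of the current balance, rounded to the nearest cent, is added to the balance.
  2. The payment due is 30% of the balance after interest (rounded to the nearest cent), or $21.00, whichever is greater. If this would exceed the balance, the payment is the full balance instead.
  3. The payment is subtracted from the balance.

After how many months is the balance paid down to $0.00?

# | Opening | Interest | Payment | End bal
1 | $487.86 | $14.64 | $150.75 | $351.75
2 | $351.75 | $10.55 | $108.69 | $253.61
3 | $253.61 | $7.61 | $78.37 | $182.85
4 | $182.85 | $5.49 | $56.50 | $131.84
5 | $131.84 | $3.96 | $40.74 | $95.06
6 | $95.06 | $2.85 | $29.37 | $68.54
7 | $68.54 | $2.06 | $21.18 | $49.42
8 | $49.42 | $1.48 | $21.00 | $29.90
9 | $29.90 | $0.90 | $21.00 | $9.80
10 | $9.80 | $0.29 | $10.09 | $0.00
Balance reaches $0.00 in month 10.

10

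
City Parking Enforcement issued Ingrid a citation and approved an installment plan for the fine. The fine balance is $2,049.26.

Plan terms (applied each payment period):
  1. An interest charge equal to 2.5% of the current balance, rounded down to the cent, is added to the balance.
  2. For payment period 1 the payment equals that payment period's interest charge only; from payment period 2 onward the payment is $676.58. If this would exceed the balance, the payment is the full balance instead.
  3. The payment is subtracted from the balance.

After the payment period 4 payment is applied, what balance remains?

Payment period 1: opening $2,049.26; interest $51.23 → $2,100.49; payment $51.23; balance $2,049.26
Payment period 2: opening $2,049.26; interest $51.23 → $2,100.49; payment $676.58; balance $1,423.91
Payment period 3: opening $1,423.91; interest $35.59 → $1,459.50; payment $676.58; balance $782.92
Payment period 4: opening $782.92; interest $19.57 → $802.49; payment $676.58; balance $125.91

$125.91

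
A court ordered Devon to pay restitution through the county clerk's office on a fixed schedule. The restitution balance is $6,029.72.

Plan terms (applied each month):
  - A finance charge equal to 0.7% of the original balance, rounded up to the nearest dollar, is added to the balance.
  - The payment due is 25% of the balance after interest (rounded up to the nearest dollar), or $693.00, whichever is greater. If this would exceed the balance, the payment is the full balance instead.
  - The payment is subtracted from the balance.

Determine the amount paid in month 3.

$873.00

Month 1: $6,029.72 +$43.00 interest = $6,072.72; pay $1,519.00 → $4,553.72
Month 2: $4,553.72 +$43.00 interest = $4,596.72; pay $1,150.00 → $3,446.72
Month 3: $3,446.72 +$43.00 interest = $3,489.72; pay $873.00 → $2,616.72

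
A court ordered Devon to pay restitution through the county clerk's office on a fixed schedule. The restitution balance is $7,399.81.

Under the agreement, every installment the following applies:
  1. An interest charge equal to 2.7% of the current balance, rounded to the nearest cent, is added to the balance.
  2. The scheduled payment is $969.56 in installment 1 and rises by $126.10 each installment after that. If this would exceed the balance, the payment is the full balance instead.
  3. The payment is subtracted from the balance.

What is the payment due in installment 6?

$1,600.06

Installment 1: $7,399.81 +$199.79 interest = $7,599.60; pay $969.56 → $6,630.04
Installment 2: $6,630.04 +$179.01 interest = $6,809.05; pay $1,095.66 → $5,713.39
Installment 3: $5,713.39 +$154.26 interest = $5,867.65; pay $1,221.76 → $4,645.89
Installment 4: $4,645.89 +$125.44 interest = $4,771.33; pay $1,347.86 → $3,423.47
Installment 5: $3,423.47 +$92.43 interest = $3,515.90; pay $1,473.96 → $2,041.94
Installment 6: $2,041.94 +$55.13 interest = $2,097.07; pay $1,600.06 → $497.01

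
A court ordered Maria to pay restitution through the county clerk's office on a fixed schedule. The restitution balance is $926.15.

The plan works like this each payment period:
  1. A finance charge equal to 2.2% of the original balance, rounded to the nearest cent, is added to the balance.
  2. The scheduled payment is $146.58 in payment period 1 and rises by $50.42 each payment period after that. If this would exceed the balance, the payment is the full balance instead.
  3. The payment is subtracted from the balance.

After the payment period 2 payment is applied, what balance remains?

$623.33

Payment period 1: $926.15 +$20.38 interest = $946.53; pay $146.58 → $799.95
Payment period 2: $799.95 +$20.38 interest = $820.33; pay $197.00 → $623.33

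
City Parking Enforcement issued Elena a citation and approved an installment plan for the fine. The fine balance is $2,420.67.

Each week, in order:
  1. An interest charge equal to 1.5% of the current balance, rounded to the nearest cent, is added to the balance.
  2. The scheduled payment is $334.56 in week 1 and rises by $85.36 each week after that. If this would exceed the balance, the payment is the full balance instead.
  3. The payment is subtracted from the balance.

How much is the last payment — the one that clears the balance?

$17.78

Week 1: $2,420.67 +$36.31 interest = $2,456.98; pay $334.56 → $2,122.42
Week 2: $2,122.42 +$31.84 interest = $2,154.26; pay $419.92 → $1,734.34
Week 3: $1,734.34 +$26.02 interest = $1,760.36; pay $505.28 → $1,255.08
Week 4: $1,255.08 +$18.83 interest = $1,273.91; pay $590.64 → $683.27
Week 5: $683.27 +$10.25 interest = $693.52; pay $676.00 → $17.52
Week 6: $17.52 +$0.26 interest = $17.78; pay $17.78 → $0.00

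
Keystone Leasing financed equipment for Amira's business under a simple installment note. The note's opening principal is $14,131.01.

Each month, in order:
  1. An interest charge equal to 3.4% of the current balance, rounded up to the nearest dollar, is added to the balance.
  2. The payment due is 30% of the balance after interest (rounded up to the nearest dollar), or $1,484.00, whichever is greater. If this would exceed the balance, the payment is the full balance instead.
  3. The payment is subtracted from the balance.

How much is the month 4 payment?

$1,663.00

Month 1: opening $14,131.01; interest $481.00 → $14,612.01; payment $4,384.00; balance $10,228.01
Month 2: opening $10,228.01; interest $348.00 → $10,576.01; payment $3,173.00; balance $7,403.01
Month 3: opening $7,403.01; interest $252.00 → $7,655.01; payment $2,297.00; balance $5,358.01
Month 4: opening $5,358.01; interest $183.00 → $5,541.01; payment $1,663.00; balance $3,878.01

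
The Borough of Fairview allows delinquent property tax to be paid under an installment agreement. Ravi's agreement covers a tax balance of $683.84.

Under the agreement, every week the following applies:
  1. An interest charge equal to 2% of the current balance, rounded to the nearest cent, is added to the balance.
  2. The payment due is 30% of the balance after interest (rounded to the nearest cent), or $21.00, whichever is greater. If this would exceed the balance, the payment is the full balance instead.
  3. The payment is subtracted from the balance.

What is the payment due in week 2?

Week 1: $683.84 +$13.68 interest = $697.52; pay $209.26 → $488.26
Week 2: $488.26 +$9.77 interest = $498.03; pay $149.41 → $348.62

$149.41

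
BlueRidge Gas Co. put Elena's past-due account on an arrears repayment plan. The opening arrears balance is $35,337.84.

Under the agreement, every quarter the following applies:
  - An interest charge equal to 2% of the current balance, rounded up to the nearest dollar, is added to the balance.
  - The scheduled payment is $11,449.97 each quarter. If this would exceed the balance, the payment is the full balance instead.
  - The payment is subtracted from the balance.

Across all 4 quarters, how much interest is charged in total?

$1,522.00

# | Opening | Interest | Payment | End bal
1 | $35,337.84 | $707.00 | $11,449.97 | $24,594.87
2 | $24,594.87 | $492.00 | $11,449.97 | $13,636.90
3 | $13,636.90 | $273.00 | $11,449.97 | $2,459.93
4 | $2,459.93 | $50.00 | $2,509.93 | $0.00
Total interest: $707.00 + $492.00 + $273.00 + $50.00 = $1,522.00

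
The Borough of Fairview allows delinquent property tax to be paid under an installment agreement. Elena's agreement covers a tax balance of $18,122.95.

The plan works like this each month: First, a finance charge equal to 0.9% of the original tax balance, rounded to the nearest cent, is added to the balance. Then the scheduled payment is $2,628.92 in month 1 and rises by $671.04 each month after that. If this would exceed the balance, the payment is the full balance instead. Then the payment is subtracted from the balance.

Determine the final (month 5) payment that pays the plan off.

$4,396.58

Month 1: opening $18,122.95; interest $163.11 → $18,286.06; payment $2,628.92; balance $15,657.14
Month 2: opening $15,657.14; interest $163.11 → $15,820.25; payment $3,299.96; balance $12,520.29
Month 3: opening $12,520.29; interest $163.11 → $12,683.40; payment $3,971.00; balance $8,712.40
Month 4: opening $8,712.40; interest $163.11 → $8,875.51; payment $4,642.04; balance $4,233.47
Month 5: opening $4,233.47; interest $163.11 → $4,396.58; payment $4,396.58; balance $0.00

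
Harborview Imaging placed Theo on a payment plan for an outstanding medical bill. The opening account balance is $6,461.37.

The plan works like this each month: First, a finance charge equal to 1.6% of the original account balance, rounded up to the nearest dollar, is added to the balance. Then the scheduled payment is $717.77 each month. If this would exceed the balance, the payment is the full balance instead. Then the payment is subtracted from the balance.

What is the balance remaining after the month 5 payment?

$3,392.52

Month 1: opening $6,461.37; interest $104.00 → $6,565.37; payment $717.77; balance $5,847.60
Month 2: opening $5,847.60; interest $104.00 → $5,951.60; payment $717.77; balance $5,233.83
Month 3: opening $5,233.83; interest $104.00 → $5,337.83; payment $717.77; balance $4,620.06
Month 4: opening $4,620.06; interest $104.00 → $4,724.06; payment $717.77; balance $4,006.29
Month 5: opening $4,006.29; interest $104.00 → $4,110.29; payment $717.77; balance $3,392.52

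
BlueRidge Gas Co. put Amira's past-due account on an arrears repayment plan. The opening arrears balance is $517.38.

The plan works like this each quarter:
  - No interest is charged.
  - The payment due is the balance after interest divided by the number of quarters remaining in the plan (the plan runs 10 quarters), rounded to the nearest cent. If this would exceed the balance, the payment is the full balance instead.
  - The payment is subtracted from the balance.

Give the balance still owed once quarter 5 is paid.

Quarter 1: opening $517.38; payment $51.74; balance $465.64
Quarter 2: opening $465.64; payment $51.74; balance $413.90
Quarter 3: opening $413.90; payment $51.74; balance $362.16
Quarter 4: opening $362.16; payment $51.74; balance $310.42
Quarter 5: opening $310.42; payment $51.74; balance $258.68

$258.68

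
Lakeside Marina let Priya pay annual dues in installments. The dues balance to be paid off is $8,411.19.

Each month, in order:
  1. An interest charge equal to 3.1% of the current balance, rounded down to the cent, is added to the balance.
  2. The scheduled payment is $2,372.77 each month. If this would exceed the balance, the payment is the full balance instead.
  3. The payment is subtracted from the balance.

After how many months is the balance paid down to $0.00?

4

Month 1: opening $8,411.19; interest $260.74 → $8,671.93; payment $2,372.77; balance $6,299.16
Month 2: opening $6,299.16; interest $195.27 → $6,494.43; payment $2,372.77; balance $4,121.66
Month 3: opening $4,121.66; interest $127.77 → $4,249.43; payment $2,372.77; balance $1,876.66
Month 4: opening $1,876.66; interest $58.17 → $1,934.83; payment $1,934.83; balance $0.00
Balance reaches $0.00 in month 4.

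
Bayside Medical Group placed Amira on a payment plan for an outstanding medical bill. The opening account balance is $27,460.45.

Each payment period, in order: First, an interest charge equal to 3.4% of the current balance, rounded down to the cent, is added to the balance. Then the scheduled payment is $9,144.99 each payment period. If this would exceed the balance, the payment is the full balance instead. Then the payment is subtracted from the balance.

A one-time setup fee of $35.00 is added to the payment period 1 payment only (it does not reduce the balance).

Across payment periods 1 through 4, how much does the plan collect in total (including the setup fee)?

$29,516.64

Payment period 1: opening $27,460.45; interest $933.65 → $28,394.10; payment $9,144.99 (+ $35.00 fee); balance $19,249.11
Payment period 2: opening $19,249.11; interest $654.46 → $19,903.57; payment $9,144.99; balance $10,758.58
Payment period 3: opening $10,758.58; interest $365.79 → $11,124.37; payment $9,144.99; balance $1,979.38
Payment period 4: opening $1,979.38; interest $67.29 → $2,046.67; payment $2,046.67; balance $0.00
Total paid: $29,516.64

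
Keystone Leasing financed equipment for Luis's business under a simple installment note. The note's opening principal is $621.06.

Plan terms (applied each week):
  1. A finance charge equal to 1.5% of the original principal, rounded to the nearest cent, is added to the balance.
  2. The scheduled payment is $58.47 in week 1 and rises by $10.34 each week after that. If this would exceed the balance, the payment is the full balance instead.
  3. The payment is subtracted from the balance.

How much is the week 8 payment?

# | Opening | Interest | Payment | End bal
1 | $621.06 | $9.32 | $58.47 | $571.91
2 | $571.91 | $9.32 | $68.81 | $512.42
3 | $512.42 | $9.32 | $79.15 | $442.59
4 | $442.59 | $9.32 | $89.49 | $362.42
5 | $362.42 | $9.32 | $99.83 | $271.91
6 | $271.91 | $9.32 | $110.17 | $171.06
7 | $171.06 | $9.32 | $120.51 | $59.87
8 | $59.87 | $9.32 | $69.19 | $0.00

$69.19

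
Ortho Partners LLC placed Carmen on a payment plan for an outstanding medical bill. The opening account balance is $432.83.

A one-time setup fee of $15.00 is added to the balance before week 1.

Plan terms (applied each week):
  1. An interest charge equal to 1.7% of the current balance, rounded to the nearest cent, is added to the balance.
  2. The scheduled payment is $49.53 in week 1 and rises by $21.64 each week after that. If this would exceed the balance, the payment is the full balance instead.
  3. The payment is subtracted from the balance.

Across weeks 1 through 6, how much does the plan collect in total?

$475.13

Week 1: opening $447.83; interest $7.61 → $455.44; payment $49.53; balance $405.91
Week 2: opening $405.91; interest $6.90 → $412.81; payment $71.17; balance $341.64
Week 3: opening $341.64; interest $5.81 → $347.45; payment $92.81; balance $254.64
Week 4: opening $254.64; interest $4.33 → $258.97; payment $114.45; balance $144.52
Week 5: opening $144.52; interest $2.46 → $146.98; payment $136.09; balance $10.89
Week 6: opening $10.89; interest $0.19 → $11.08; payment $11.08; balance $0.00
Total paid: $475.13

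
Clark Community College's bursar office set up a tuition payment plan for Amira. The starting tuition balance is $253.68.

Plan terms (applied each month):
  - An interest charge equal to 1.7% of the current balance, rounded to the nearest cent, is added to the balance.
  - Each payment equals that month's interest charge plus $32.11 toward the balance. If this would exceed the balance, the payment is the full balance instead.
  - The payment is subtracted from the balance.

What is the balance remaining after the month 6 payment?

$61.02

# | Opening | Interest | Payment | End bal
1 | $253.68 | $4.31 | $36.42 | $221.57
2 | $221.57 | $3.77 | $35.88 | $189.46
3 | $189.46 | $3.22 | $35.33 | $157.35
4 | $157.35 | $2.67 | $34.78 | $125.24
5 | $125.24 | $2.13 | $34.24 | $93.13
6 | $93.13 | $1.58 | $33.69 | $61.02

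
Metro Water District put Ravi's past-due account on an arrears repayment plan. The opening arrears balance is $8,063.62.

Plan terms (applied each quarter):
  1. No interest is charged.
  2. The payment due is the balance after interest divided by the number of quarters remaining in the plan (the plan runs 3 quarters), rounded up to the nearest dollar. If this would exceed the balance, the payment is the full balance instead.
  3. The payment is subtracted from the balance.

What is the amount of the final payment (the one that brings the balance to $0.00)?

$2,687.62

Quarter 1: opening $8,063.62; payment $2,688.00; balance $5,375.62
Quarter 2: opening $5,375.62; payment $2,688.00; balance $2,687.62
Quarter 3: opening $2,687.62; payment $2,687.62; balance $0.00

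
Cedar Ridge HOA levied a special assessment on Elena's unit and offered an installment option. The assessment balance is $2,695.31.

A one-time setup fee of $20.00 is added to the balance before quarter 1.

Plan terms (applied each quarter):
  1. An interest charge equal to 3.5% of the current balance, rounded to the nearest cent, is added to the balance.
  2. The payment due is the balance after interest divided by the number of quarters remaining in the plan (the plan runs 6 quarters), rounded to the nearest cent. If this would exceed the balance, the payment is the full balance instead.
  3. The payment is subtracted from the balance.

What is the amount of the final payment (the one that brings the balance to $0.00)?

$556.30

Quarter 1: opening $2,715.31; interest $95.04 → $2,810.35; payment $468.39; balance $2,341.96
Quarter 2: opening $2,341.96; interest $81.97 → $2,423.93; payment $484.79; balance $1,939.14
Quarter 3: opening $1,939.14; interest $67.87 → $2,007.01; payment $501.75; balance $1,505.26
Quarter 4: opening $1,505.26; interest $52.68 → $1,557.94; payment $519.31; balance $1,038.63
Quarter 5: opening $1,038.63; interest $36.35 → $1,074.98; payment $537.49; balance $537.49
Quarter 6: opening $537.49; interest $18.81 → $556.30; payment $556.30; balance $0.00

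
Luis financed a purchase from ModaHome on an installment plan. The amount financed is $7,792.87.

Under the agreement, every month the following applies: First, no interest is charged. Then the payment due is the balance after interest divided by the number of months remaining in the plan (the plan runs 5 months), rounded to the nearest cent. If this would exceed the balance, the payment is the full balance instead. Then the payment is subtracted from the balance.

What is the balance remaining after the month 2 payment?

# | Opening | Payment | End bal
1 | $7,792.87 | $1,558.57 | $6,234.30
2 | $6,234.30 | $1,558.58 | $4,675.72

$4,675.72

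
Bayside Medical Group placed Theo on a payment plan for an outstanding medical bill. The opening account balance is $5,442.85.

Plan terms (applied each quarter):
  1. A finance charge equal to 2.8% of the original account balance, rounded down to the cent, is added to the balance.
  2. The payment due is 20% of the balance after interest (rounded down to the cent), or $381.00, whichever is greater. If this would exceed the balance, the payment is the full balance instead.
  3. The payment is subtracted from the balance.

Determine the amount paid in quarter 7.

$405.79

# | Opening | Interest | Payment | End bal
1 | $5,442.85 | $152.39 | $1,119.04 | $4,476.20
2 | $4,476.20 | $152.39 | $925.71 | $3,702.88
3 | $3,702.88 | $152.39 | $771.05 | $3,084.22
4 | $3,084.22 | $152.39 | $647.32 | $2,589.29
5 | $2,589.29 | $152.39 | $548.33 | $2,193.35
6 | $2,193.35 | $152.39 | $469.14 | $1,876.60
7 | $1,876.60 | $152.39 | $405.79 | $1,623.20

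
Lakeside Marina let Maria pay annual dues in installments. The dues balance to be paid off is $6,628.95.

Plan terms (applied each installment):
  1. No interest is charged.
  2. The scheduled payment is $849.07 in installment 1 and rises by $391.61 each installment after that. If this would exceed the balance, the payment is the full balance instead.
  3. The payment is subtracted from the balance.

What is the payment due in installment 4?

$2,023.90

Installment 1: opening $6,628.95; payment $849.07; balance $5,779.88
Installment 2: opening $5,779.88; payment $1,240.68; balance $4,539.20
Installment 3: opening $4,539.20; payment $1,632.29; balance $2,906.91
Installment 4: opening $2,906.91; payment $2,023.90; balance $883.01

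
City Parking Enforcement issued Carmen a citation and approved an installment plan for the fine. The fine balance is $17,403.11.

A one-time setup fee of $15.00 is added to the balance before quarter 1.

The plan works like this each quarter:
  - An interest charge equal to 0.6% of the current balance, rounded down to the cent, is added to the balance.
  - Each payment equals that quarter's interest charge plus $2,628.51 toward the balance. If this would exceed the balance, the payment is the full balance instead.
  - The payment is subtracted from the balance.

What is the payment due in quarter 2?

$2,717.24

Quarter 1: opening $17,418.11; interest $104.50 → $17,522.61; payment $2,733.01; balance $14,789.60
Quarter 2: opening $14,789.60; interest $88.73 → $14,878.33; payment $2,717.24; balance $12,161.09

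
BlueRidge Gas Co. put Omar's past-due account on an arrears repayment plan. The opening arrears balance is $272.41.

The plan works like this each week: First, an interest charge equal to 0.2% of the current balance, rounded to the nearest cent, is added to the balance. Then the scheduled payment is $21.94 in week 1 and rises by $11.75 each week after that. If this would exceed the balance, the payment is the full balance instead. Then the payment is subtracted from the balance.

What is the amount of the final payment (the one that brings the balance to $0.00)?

Week 1: $272.41 +$0.54 interest = $272.95; pay $21.94 → $251.01
Week 2: $251.01 +$0.50 interest = $251.51; pay $33.69 → $217.82
Week 3: $217.82 +$0.44 interest = $218.26; pay $45.44 → $172.82
Week 4: $172.82 +$0.35 interest = $173.17; pay $57.19 → $115.98
Week 5: $115.98 +$0.23 interest = $116.21; pay $68.94 → $47.27
Week 6: $47.27 +$0.09 interest = $47.36; pay $47.36 → $0.00

$47.36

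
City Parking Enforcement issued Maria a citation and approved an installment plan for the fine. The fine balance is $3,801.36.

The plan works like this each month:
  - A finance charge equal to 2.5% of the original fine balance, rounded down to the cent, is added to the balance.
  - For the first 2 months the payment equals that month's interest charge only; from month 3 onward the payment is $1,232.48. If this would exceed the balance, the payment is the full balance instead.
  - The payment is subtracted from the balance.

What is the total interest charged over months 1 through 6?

# | Opening | Interest | Payment | End bal
1 | $3,801.36 | $95.03 | $95.03 | $3,801.36
2 | $3,801.36 | $95.03 | $95.03 | $3,801.36
3 | $3,801.36 | $95.03 | $1,232.48 | $2,663.91
4 | $2,663.91 | $95.03 | $1,232.48 | $1,526.46
5 | $1,526.46 | $95.03 | $1,232.48 | $389.01
6 | $389.01 | $95.03 | $484.04 | $0.00
Total interest: $95.03 + $95.03 + $95.03 + $95.03 + $95.03 + $95.03 = $570.18

$570.18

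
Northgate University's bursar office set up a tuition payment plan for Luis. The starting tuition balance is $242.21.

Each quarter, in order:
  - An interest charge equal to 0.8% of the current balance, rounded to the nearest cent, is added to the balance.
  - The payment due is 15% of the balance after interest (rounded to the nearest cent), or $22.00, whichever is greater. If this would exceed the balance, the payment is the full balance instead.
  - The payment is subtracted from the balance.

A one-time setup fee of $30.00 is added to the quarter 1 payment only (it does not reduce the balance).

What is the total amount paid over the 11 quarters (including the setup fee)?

$282.20

Quarter 1: $242.21 +$1.94 interest = $244.15; pay $36.62 (+ $30.00 fee) → $207.53
Quarter 2: $207.53 +$1.66 interest = $209.19; pay $31.38 → $177.81
Quarter 3: $177.81 +$1.42 interest = $179.23; pay $26.88 → $152.35
Quarter 4: $152.35 +$1.22 interest = $153.57; pay $23.04 → $130.53
Quarter 5: $130.53 +$1.04 interest = $131.57; pay $22.00 → $109.57
Quarter 6: $109.57 +$0.88 interest = $110.45; pay $22.00 → $88.45
Quarter 7: $88.45 +$0.71 interest = $89.16; pay $22.00 → $67.16
Quarter 8: $67.16 +$0.54 interest = $67.70; pay $22.00 → $45.70
Quarter 9: $45.70 +$0.37 interest = $46.07; pay $22.00 → $24.07
Quarter 10: $24.07 +$0.19 interest = $24.26; pay $22.00 → $2.26
Quarter 11: $2.26 +$0.02 interest = $2.28; pay $2.28 → $0.00
Total paid: $282.20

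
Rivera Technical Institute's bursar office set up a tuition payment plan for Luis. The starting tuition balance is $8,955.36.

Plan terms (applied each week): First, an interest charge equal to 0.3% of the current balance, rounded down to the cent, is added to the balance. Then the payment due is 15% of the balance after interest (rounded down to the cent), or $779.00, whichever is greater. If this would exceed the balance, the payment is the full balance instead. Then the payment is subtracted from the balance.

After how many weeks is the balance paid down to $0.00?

11

# | Opening | Interest | Payment | End bal
1 | $8,955.36 | $26.86 | $1,347.33 | $7,634.89
2 | $7,634.89 | $22.90 | $1,148.66 | $6,509.13
3 | $6,509.13 | $19.52 | $979.29 | $5,549.36
4 | $5,549.36 | $16.64 | $834.90 | $4,731.10
5 | $4,731.10 | $14.19 | $779.00 | $3,966.29
6 | $3,966.29 | $11.89 | $779.00 | $3,199.18
7 | $3,199.18 | $9.59 | $779.00 | $2,429.77
8 | $2,429.77 | $7.28 | $779.00 | $1,658.05
9 | $1,658.05 | $4.97 | $779.00 | $884.02
10 | $884.02 | $2.65 | $779.00 | $107.67
11 | $107.67 | $0.32 | $107.99 | $0.00
Balance reaches $0.00 in week 11.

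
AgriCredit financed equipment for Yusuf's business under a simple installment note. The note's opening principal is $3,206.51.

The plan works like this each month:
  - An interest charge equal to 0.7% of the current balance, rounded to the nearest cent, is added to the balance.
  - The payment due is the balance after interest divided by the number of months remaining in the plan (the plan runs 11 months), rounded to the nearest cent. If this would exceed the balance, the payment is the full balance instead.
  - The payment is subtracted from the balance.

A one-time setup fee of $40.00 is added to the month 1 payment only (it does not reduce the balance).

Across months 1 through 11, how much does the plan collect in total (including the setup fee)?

Month 1: opening $3,206.51; interest $22.45 → $3,228.96; payment $293.54 (+ $40.00 fee); balance $2,935.42
Month 2: opening $2,935.42; interest $20.55 → $2,955.97; payment $295.60; balance $2,660.37
Month 3: opening $2,660.37; interest $18.62 → $2,678.99; payment $297.67; balance $2,381.32
Month 4: opening $2,381.32; interest $16.67 → $2,397.99; payment $299.75; balance $2,098.24
Month 5: opening $2,098.24; interest $14.69 → $2,112.93; payment $301.85; balance $1,811.08
Month 6: opening $1,811.08; interest $12.68 → $1,823.76; payment $303.96; balance $1,519.80
Month 7: opening $1,519.80; interest $10.64 → $1,530.44; payment $306.09; balance $1,224.35
Month 8: opening $1,224.35; interest $8.57 → $1,232.92; payment $308.23; balance $924.69
Month 9: opening $924.69; interest $6.47 → $931.16; payment $310.39; balance $620.77
Month 10: opening $620.77; interest $4.35 → $625.12; payment $312.56; balance $312.56
Month 11: opening $312.56; interest $2.19 → $314.75; payment $314.75; balance $0.00
Total paid: $3,384.39

$3,384.39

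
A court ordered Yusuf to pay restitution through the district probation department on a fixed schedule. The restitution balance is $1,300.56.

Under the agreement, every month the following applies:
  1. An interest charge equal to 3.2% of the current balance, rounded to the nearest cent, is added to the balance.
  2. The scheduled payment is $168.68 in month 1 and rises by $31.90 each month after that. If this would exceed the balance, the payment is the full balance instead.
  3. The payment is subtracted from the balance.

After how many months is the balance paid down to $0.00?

6

Month 1: $1,300.56 +$41.62 interest = $1,342.18; pay $168.68 → $1,173.50
Month 2: $1,173.50 +$37.55 interest = $1,211.05; pay $200.58 → $1,010.47
Month 3: $1,010.47 +$32.34 interest = $1,042.81; pay $232.48 → $810.33
Month 4: $810.33 +$25.93 interest = $836.26; pay $264.38 → $571.88
Month 5: $571.88 +$18.30 interest = $590.18; pay $296.28 → $293.90
Month 6: $293.90 +$9.40 interest = $303.30; pay $303.30 → $0.00
Balance reaches $0.00 in month 6.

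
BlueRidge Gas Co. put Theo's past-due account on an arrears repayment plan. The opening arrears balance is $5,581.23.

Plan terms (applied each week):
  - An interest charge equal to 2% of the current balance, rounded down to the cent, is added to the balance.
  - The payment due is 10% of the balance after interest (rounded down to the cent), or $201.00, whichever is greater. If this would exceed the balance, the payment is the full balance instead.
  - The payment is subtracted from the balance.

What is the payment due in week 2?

$522.60

Week 1: $5,581.23 +$111.62 interest = $5,692.85; pay $569.28 → $5,123.57
Week 2: $5,123.57 +$102.47 interest = $5,226.04; pay $522.60 → $4,703.44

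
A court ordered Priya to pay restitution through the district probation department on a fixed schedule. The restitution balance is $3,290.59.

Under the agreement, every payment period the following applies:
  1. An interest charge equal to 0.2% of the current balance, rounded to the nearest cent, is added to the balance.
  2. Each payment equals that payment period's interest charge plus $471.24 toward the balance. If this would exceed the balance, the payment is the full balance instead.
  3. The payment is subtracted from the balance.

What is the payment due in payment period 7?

$464.08

# | Opening | Interest | Payment | End bal
1 | $3,290.59 | $6.58 | $477.82 | $2,819.35
2 | $2,819.35 | $5.64 | $476.88 | $2,348.11
3 | $2,348.11 | $4.70 | $475.94 | $1,876.87
4 | $1,876.87 | $3.75 | $474.99 | $1,405.63
5 | $1,405.63 | $2.81 | $474.05 | $934.39
6 | $934.39 | $1.87 | $473.11 | $463.15
7 | $463.15 | $0.93 | $464.08 | $0.00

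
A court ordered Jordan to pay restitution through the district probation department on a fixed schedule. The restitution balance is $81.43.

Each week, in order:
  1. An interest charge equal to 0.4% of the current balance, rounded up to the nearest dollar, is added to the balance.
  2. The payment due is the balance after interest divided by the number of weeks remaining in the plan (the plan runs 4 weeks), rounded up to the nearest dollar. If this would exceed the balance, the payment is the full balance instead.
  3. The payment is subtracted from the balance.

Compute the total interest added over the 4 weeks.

$4.00

# | Opening | Interest | Payment | End bal
1 | $81.43 | $1.00 | $21.00 | $61.43
2 | $61.43 | $1.00 | $21.00 | $41.43
3 | $41.43 | $1.00 | $22.00 | $20.43
4 | $20.43 | $1.00 | $21.43 | $0.00
Total interest: $1.00 + $1.00 + $1.00 + $1.00 = $4.00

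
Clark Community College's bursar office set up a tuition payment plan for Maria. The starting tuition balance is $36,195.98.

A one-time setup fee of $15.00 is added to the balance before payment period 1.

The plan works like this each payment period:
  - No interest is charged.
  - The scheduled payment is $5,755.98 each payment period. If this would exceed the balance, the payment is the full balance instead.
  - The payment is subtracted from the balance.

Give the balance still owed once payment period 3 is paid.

Payment period 1: opening $36,210.98; payment $5,755.98; balance $30,455.00
Payment period 2: opening $30,455.00; payment $5,755.98; balance $24,699.02
Payment period 3: opening $24,699.02; payment $5,755.98; balance $18,943.04

$18,943.04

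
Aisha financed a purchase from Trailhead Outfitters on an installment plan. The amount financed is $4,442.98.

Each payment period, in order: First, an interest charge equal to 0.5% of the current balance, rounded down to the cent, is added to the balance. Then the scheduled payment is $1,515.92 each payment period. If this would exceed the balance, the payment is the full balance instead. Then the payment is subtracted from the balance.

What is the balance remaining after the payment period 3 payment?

Payment period 1: $4,442.98 +$22.21 interest = $4,465.19; pay $1,515.92 → $2,949.27
Payment period 2: $2,949.27 +$14.74 interest = $2,964.01; pay $1,515.92 → $1,448.09
Payment period 3: $1,448.09 +$7.24 interest = $1,455.33; pay $1,455.33 → $0.00

$0.00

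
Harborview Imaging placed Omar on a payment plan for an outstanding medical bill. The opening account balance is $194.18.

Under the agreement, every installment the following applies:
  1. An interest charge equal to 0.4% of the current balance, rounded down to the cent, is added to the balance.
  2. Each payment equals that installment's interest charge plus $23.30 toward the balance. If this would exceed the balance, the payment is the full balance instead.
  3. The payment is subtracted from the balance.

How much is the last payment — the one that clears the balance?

# | Opening | Interest | Payment | End bal
1 | $194.18 | $0.77 | $24.07 | $170.88
2 | $170.88 | $0.68 | $23.98 | $147.58
3 | $147.58 | $0.59 | $23.89 | $124.28
4 | $124.28 | $0.49 | $23.79 | $100.98
5 | $100.98 | $0.40 | $23.70 | $77.68
6 | $77.68 | $0.31 | $23.61 | $54.38
7 | $54.38 | $0.21 | $23.51 | $31.08
8 | $31.08 | $0.12 | $23.42 | $7.78
9 | $7.78 | $0.03 | $7.81 | $0.00

$7.81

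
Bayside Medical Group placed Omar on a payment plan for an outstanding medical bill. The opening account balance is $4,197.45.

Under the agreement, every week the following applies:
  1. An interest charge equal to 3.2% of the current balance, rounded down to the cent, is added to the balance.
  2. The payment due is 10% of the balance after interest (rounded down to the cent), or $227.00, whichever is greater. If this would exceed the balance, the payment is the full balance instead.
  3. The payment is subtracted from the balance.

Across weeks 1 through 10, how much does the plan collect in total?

Week 1: opening $4,197.45; interest $134.31 → $4,331.76; payment $433.17; balance $3,898.59
Week 2: opening $3,898.59; interest $124.75 → $4,023.34; payment $402.33; balance $3,621.01
Week 3: opening $3,621.01; interest $115.87 → $3,736.88; payment $373.68; balance $3,363.20
Week 4: opening $3,363.20; interest $107.62 → $3,470.82; payment $347.08; balance $3,123.74
Week 5: opening $3,123.74; interest $99.95 → $3,223.69; payment $322.36; balance $2,901.33
Week 6: opening $2,901.33; interest $92.84 → $2,994.17; payment $299.41; balance $2,694.76
Week 7: opening $2,694.76; interest $86.23 → $2,780.99; payment $278.09; balance $2,502.90
Week 8: opening $2,502.90; interest $80.09 → $2,582.99; payment $258.29; balance $2,324.70
Week 9: opening $2,324.70; interest $74.39 → $2,399.09; payment $239.90; balance $2,159.19
Week 10: opening $2,159.19; interest $69.09 → $2,228.28; payment $227.00; balance $2,001.28
Total paid: $3,181.31

$3,181.31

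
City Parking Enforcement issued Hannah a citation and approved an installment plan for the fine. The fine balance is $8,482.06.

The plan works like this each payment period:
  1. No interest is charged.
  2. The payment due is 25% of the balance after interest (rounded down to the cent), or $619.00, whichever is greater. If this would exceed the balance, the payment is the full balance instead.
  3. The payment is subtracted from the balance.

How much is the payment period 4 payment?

$894.59

Payment period 1: $8,482.06 − $2,120.51 → $6,361.55
Payment period 2: $6,361.55 − $1,590.38 → $4,771.17
Payment period 3: $4,771.17 − $1,192.79 → $3,578.38
Payment period 4: $3,578.38 − $894.59 → $2,683.79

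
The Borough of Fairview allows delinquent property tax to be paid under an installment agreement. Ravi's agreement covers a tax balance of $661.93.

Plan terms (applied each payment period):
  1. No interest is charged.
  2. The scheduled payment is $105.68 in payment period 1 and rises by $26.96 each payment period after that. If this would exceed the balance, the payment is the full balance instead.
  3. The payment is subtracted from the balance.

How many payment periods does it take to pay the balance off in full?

Payment period 1: opening $661.93; payment $105.68; balance $556.25
Payment period 2: opening $556.25; payment $132.64; balance $423.61
Payment period 3: opening $423.61; payment $159.60; balance $264.01
Payment period 4: opening $264.01; payment $186.56; balance $77.45
Payment period 5: opening $77.45; payment $77.45; balance $0.00
Balance reaches $0.00 in payment period 5.

5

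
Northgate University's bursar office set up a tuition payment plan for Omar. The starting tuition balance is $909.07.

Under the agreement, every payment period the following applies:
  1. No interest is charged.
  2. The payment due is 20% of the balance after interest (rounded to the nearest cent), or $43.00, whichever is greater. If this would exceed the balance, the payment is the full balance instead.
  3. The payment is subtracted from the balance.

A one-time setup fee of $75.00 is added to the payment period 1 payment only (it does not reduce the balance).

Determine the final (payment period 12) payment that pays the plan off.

# | Opening | Payment | Fee | End bal
1 | $909.07 | $181.81 | $75.00 | $727.26
2 | $727.26 | $145.45 | — | $581.81
3 | $581.81 | $116.36 | — | $465.45
4 | $465.45 | $93.09 | — | $372.36
5 | $372.36 | $74.47 | — | $297.89
6 | $297.89 | $59.58 | — | $238.31
7 | $238.31 | $47.66 | — | $190.65
8 | $190.65 | $43.00 | — | $147.65
9 | $147.65 | $43.00 | — | $104.65
10 | $104.65 | $43.00 | — | $61.65
11 | $61.65 | $43.00 | — | $18.65
12 | $18.65 | $18.65 | — | $0.00

$18.65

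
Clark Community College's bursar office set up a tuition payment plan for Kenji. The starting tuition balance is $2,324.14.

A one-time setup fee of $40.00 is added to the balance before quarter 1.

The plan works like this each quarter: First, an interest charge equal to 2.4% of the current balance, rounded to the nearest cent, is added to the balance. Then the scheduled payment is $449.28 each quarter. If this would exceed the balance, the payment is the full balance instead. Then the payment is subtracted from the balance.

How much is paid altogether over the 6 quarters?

Quarter 1: opening $2,364.14; interest $56.74 → $2,420.88; payment $449.28; balance $1,971.60
Quarter 2: opening $1,971.60; interest $47.32 → $2,018.92; payment $449.28; balance $1,569.64
Quarter 3: opening $1,569.64; interest $37.67 → $1,607.31; payment $449.28; balance $1,158.03
Quarter 4: opening $1,158.03; interest $27.79 → $1,185.82; payment $449.28; balance $736.54
Quarter 5: opening $736.54; interest $17.68 → $754.22; payment $449.28; balance $304.94
Quarter 6: opening $304.94; interest $7.32 → $312.26; payment $312.26; balance $0.00
Total paid: $2,558.66

$2,558.66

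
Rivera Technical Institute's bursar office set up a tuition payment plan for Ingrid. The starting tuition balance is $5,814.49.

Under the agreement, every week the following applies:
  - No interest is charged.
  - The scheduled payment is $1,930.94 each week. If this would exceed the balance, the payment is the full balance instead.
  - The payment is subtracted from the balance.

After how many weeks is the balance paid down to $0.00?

Week 1: opening $5,814.49; payment $1,930.94; balance $3,883.55
Week 2: opening $3,883.55; payment $1,930.94; balance $1,952.61
Week 3: opening $1,952.61; payment $1,930.94; balance $21.67
Week 4: opening $21.67; payment $21.67; balance $0.00
Balance reaches $0.00 in week 4.

4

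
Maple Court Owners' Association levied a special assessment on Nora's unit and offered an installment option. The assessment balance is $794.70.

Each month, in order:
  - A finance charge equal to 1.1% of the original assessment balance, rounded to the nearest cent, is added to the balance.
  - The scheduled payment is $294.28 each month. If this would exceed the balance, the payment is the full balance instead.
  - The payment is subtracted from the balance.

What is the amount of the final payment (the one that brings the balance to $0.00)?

Month 1: $794.70 +$8.74 interest = $803.44; pay $294.28 → $509.16
Month 2: $509.16 +$8.74 interest = $517.90; pay $294.28 → $223.62
Month 3: $223.62 +$8.74 interest = $232.36; pay $232.36 → $0.00

$232.36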